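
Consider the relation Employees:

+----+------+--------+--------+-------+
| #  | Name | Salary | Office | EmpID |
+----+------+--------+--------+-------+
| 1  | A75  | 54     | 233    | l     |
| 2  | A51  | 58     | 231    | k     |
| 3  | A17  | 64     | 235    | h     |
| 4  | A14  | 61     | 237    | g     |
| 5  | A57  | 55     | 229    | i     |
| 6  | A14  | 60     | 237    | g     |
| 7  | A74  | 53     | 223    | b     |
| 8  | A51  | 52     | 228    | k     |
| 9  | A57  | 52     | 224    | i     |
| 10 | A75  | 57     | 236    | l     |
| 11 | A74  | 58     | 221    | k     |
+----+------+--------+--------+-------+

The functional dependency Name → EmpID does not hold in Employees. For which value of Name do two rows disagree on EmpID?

A74

Name=A75: rows 1, 10 → EmpID = l, l ✓
Name=A51: rows 2, 8 → EmpID = k, k ✓
Name=A17: row 3 → EmpID = h ✓
Name=A14: rows 4, 6 → EmpID = g, g ✓
Name=A57: rows 5, 9 → EmpID = i, i ✓
Name=A74: rows 7, 11 → EmpID takes values {b, k} — violation
The only Name value with inconsistent EmpID is Name=A74.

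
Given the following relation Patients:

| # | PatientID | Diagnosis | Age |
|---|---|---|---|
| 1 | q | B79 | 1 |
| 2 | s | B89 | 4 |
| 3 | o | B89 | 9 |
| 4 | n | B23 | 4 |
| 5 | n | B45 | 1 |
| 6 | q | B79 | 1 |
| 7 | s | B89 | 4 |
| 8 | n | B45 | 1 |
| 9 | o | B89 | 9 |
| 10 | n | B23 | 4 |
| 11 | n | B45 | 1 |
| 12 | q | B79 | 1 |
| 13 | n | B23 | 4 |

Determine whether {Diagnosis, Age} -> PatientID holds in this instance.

Yes

(Diagnosis=B79, Age=1): rows 1, 6, 12 → PatientID = q, q, q ✓
(Diagnosis=B89, Age=4): rows 2, 7 → PatientID = s, s ✓
(Diagnosis=B89, Age=9): rows 3, 9 → PatientID = o, o ✓
(Diagnosis=B23, Age=4): rows 4, 10, 13 → PatientID = n, n, n ✓
(Diagnosis=B45, Age=1): rows 5, 8, 11 → PatientID = n, n, n ✓
Every {Diagnosis, Age} value is associated with a single PatientID value, so {Diagnosis, Age} -> PatientID holds.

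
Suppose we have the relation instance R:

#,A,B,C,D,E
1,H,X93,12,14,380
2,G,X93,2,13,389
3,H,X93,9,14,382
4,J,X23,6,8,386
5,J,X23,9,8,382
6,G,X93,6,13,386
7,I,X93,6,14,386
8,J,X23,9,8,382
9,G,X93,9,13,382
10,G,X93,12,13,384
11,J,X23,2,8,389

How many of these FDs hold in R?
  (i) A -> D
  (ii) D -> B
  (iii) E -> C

(i) A -> D: every LHS value maps to a single RHS value — holds.
(ii) D -> B: every LHS value maps to a single RHS value — holds.
(iii) E -> C: every LHS value maps to a single RHS value — holds.
3 of the 3 dependencies hold.

3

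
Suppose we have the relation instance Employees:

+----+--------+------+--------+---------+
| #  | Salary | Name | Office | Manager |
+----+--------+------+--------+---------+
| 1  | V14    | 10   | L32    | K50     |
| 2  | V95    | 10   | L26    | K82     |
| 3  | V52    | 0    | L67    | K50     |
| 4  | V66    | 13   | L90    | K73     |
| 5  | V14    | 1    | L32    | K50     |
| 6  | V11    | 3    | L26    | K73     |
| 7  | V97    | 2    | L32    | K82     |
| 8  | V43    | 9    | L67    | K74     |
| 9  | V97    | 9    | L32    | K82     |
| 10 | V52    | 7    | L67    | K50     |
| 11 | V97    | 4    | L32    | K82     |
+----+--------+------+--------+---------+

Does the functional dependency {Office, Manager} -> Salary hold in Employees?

Yes

(Office=L32, Manager=K50): rows 1, 5 → Salary = V14, V14 ✓
(Office=L26, Manager=K82): row 2 → Salary = V95 ✓
(Office=L67, Manager=K50): rows 3, 10 → Salary = V52, V52 ✓
(Office=L90, Manager=K73): row 4 → Salary = V66 ✓
(Office=L26, Manager=K73): row 6 → Salary = V11 ✓
(Office=L32, Manager=K82): rows 7, 9, 11 → Salary = V97, V97, V97 ✓
(Office=L67, Manager=K74): row 8 → Salary = V43 ✓
Every {Office, Manager} value is associated with a single Salary value, so {Office, Manager} -> Salary holds.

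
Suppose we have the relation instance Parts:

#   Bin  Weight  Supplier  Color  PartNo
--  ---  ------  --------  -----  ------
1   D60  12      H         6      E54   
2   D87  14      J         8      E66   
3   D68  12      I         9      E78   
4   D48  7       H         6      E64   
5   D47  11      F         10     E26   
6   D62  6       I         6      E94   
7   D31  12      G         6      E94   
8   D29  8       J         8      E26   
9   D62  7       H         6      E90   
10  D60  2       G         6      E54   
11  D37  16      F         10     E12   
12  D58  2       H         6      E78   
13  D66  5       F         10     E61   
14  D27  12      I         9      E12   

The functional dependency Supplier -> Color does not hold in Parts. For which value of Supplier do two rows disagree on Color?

I

Supplier=H: rows 1, 4, 9, 12 → Color = 6, 6, 6, 6 ✓
Supplier=J: rows 2, 8 → Color = 8, 8 ✓
Supplier=I: rows 3, 6, 14 → Color takes values {9, 6} — violation
Supplier=F: rows 5, 11, 13 → Color = 10, 10, 10 ✓
Supplier=G: rows 7, 10 → Color = 6, 6 ✓
The only Supplier value with inconsistent Color is Supplier=I.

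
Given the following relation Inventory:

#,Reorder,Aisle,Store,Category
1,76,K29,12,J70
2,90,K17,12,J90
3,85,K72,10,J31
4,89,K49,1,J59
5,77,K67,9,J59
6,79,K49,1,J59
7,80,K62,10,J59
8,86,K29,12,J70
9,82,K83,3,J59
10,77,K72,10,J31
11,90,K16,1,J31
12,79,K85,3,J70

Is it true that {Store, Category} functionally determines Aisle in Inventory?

Yes

(Store=12, Category=J70): rows 1, 8 → Aisle = K29, K29 ✓
(Store=12, Category=J90): row 2 → Aisle = K17 ✓
(Store=10, Category=J31): rows 3, 10 → Aisle = K72, K72 ✓
(Store=1, Category=J59): rows 4, 6 → Aisle = K49, K49 ✓
(Store=9, Category=J59): row 5 → Aisle = K67 ✓
(Store=10, Category=J59): row 7 → Aisle = K62 ✓
(Store=3, Category=J59): row 9 → Aisle = K83 ✓
(Store=1, Category=J31): row 11 → Aisle = K16 ✓
(Store=3, Category=J70): row 12 → Aisle = K85 ✓
Every {Store, Category} value is associated with a single Aisle value, so {Store, Category} -> Aisle holds.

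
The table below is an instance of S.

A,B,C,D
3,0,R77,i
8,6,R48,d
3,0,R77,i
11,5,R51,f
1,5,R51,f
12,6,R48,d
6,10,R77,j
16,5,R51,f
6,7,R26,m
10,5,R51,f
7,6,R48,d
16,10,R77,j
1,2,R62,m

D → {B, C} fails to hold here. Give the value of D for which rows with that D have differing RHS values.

D=i: 2 rows → {B,C} = (0, R77), (0, R77) ✓
D=d: 3 rows → {B,C} = (6, R48), (6, R48), (6, R48) ✓
D=f: 4 rows → {B,C} = (5, R51), (5, R51), (5, R51), (5, R51) ✓
D=j: 2 rows → {B,C} = (10, R77), (10, R77) ✓
D=m: 2 rows → {B,C} takes values {(7, R26), (2, R62)} — violation
The only D value with inconsistent RHS is D=m.

m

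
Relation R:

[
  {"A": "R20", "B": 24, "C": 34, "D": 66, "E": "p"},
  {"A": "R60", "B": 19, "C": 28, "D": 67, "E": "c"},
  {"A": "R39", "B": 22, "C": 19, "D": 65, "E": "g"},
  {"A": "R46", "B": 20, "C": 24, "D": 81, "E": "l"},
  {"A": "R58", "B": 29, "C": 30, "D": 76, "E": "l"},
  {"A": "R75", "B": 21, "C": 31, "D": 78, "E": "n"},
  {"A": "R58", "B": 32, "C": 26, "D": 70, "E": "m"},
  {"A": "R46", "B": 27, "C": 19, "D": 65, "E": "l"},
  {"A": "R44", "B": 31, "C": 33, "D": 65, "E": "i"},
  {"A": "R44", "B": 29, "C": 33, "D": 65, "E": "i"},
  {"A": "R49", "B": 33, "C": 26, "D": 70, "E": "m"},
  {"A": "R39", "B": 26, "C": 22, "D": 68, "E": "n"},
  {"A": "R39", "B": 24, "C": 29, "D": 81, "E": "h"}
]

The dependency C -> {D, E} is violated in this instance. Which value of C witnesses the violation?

C=34: 1 row → {D,E} = (66, p) ✓
C=28: 1 row → {D,E} = (67, c) ✓
C=19: 2 rows → {D,E} takes values {(65, g), (65, l)} — violation
C=24: 1 row → {D,E} = (81, l) ✓
C=30: 1 row → {D,E} = (76, l) ✓
C=31: 1 row → {D,E} = (78, n) ✓
C=26: 2 rows → {D,E} = (70, m), (70, m) ✓
C=33: 2 rows → {D,E} = (65, i), (65, i) ✓
C=22: 1 row → {D,E} = (68, n) ✓
C=29: 1 row → {D,E} = (81, h) ✓
The only C value with inconsistent RHS is C=19.

19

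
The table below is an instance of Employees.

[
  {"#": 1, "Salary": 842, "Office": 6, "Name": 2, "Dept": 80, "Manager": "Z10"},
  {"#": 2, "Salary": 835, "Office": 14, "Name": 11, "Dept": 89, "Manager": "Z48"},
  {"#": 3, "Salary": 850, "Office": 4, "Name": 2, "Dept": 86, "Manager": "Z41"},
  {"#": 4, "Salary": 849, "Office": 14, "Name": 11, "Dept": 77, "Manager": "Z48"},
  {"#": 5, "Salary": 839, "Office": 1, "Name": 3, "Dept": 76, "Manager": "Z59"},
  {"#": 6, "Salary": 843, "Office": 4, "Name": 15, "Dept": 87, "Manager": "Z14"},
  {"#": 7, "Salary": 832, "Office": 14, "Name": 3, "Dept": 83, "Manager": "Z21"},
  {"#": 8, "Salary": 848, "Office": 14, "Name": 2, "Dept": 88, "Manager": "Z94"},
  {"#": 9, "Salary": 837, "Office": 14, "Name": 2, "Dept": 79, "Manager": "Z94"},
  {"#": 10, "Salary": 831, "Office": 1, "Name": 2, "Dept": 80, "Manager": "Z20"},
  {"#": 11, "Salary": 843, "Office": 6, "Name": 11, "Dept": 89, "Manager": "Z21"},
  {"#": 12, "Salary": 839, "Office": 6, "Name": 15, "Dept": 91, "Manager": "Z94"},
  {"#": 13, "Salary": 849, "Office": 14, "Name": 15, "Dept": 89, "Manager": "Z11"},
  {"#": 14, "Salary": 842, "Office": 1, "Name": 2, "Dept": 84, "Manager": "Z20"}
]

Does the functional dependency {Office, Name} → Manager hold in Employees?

Yes

(Office=6, Name=2): row 1 → Manager = Z10 ✓
(Office=14, Name=11): rows 2, 4 → Manager = Z48, Z48 ✓
(Office=4, Name=2): row 3 → Manager = Z41 ✓
(Office=1, Name=3): row 5 → Manager = Z59 ✓
(Office=4, Name=15): row 6 → Manager = Z14 ✓
(Office=14, Name=3): row 7 → Manager = Z21 ✓
(Office=14, Name=2): rows 8, 9 → Manager = Z94, Z94 ✓
(Office=1, Name=2): rows 10, 14 → Manager = Z20, Z20 ✓
(Office=6, Name=11): row 11 → Manager = Z21 ✓
(Office=6, Name=15): row 12 → Manager = Z94 ✓
(Office=14, Name=15): row 13 → Manager = Z11 ✓
Every {Office, Name} value is associated with a single Manager value, so {Office, Name} → Manager holds.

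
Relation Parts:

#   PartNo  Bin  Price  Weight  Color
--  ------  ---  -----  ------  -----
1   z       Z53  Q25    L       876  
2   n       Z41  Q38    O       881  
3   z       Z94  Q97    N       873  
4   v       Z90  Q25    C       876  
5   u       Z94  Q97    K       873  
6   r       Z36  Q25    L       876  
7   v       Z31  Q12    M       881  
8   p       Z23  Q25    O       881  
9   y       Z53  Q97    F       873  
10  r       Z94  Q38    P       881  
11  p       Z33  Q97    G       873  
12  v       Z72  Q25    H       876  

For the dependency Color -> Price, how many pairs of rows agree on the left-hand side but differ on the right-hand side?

Color=876: all 4 rows agree on Price — 0 pairs.
Color=881: violating pairs (2,7), (2,8), (7,8), (7,10), (8,10) — 5 pairs.
Color=873: all 4 rows agree on Price — 0 pairs.

5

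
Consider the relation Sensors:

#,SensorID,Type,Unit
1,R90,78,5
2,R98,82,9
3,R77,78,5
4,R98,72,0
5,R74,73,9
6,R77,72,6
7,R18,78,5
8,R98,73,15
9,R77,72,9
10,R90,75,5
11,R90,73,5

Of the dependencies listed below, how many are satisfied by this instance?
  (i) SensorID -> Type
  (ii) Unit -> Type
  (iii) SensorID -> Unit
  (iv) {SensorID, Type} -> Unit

(i) SensorID -> Type: SensorID=R90: rows 1, 10, 11 → Type takes values {78, 75, 73} — violation; SensorID=R98: rows 2, 4, 8 → Type takes values {82, 72, 73} — violation; SensorID=R77: rows 3, 6, 9 → Type takes values {78, 72} — violation — fails.
(ii) Unit -> Type: Unit=5: rows 1, 3, 7, 10, 11 → Type takes values {78, 75, 73} — violation; Unit=9: rows 2, 5, 9 → Type takes values {82, 73, 72} — violation — fails.
(iii) SensorID -> Unit: SensorID=R98: rows 2, 4, 8 → Unit takes values {9, 0, 15} — violation; SensorID=R77: rows 3, 6, 9 → Unit takes values {5, 6, 9} — violation — fails.
(iv) {SensorID, Type} -> Unit: (SensorID=R77, Type=72): rows 6, 9 → Unit takes values {6, 9} — violation — fails.
None of the 4 dependencies hold.

0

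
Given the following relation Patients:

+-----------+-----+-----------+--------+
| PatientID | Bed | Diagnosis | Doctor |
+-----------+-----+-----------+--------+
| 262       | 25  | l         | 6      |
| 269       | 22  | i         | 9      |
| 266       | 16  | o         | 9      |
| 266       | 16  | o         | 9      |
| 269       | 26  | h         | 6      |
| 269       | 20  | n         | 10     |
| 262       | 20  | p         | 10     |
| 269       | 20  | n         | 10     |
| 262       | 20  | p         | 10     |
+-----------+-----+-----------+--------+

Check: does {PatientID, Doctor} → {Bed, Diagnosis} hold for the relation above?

(PatientID=262, Doctor=6): 1 row → {Bed,Diagnosis} = (25, l) ✓
(PatientID=269, Doctor=9): 1 row → {Bed,Diagnosis} = (22, i) ✓
(PatientID=266, Doctor=9): 2 rows → {Bed,Diagnosis} = (16, o), (16, o) ✓
(PatientID=269, Doctor=6): 1 row → {Bed,Diagnosis} = (26, h) ✓
(PatientID=269, Doctor=10): 2 rows → {Bed,Diagnosis} = (20, n), (20, n) ✓
(PatientID=262, Doctor=10): 2 rows → {Bed,Diagnosis} = (20, p), (20, p) ✓
Every {PatientID, Doctor} value is associated with a single {Bed, Diagnosis} value, so {PatientID, Doctor} → {Bed, Diagnosis} holds.

Yes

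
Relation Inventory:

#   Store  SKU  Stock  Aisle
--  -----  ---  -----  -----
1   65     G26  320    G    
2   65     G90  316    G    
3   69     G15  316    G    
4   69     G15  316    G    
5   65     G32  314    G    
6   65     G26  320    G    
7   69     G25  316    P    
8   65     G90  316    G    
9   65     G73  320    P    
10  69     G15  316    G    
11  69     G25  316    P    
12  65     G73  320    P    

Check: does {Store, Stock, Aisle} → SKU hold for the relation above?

Yes

(Store=65, Stock=320, Aisle=G): rows 1, 6 → SKU = G26, G26 ✓
(Store=65, Stock=316, Aisle=G): rows 2, 8 → SKU = G90, G90 ✓
(Store=69, Stock=316, Aisle=G): rows 3, 4, 10 → SKU = G15, G15, G15 ✓
(Store=65, Stock=314, Aisle=G): row 5 → SKU = G32 ✓
(Store=69, Stock=316, Aisle=P): rows 7, 11 → SKU = G25, G25 ✓
(Store=65, Stock=320, Aisle=P): rows 9, 12 → SKU = G73, G73 ✓
Every {Store, Stock, Aisle} value is associated with a single SKU value, so {Store, Stock, Aisle} → SKU holds.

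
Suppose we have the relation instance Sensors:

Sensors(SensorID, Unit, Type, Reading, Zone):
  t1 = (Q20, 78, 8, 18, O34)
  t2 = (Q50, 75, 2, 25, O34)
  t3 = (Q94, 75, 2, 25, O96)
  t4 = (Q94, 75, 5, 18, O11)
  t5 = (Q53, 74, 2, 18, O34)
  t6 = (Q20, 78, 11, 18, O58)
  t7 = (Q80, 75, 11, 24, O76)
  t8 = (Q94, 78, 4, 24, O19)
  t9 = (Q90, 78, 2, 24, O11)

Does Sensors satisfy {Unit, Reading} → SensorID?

No

(Unit=78, Reading=18): rows 1, 6 → SensorID = Q20, Q20 ✓
(Unit=75, Reading=25): rows 2, 3 → SensorID takes values {Q50, Q94} — violation
(Unit=75, Reading=18): row 4 → SensorID = Q94 ✓
(Unit=74, Reading=18): row 5 → SensorID = Q53 ✓
(Unit=75, Reading=24): row 7 → SensorID = Q80 ✓
(Unit=78, Reading=24): rows 8, 9 → SensorID takes values {Q94, Q90} — violation
Two rows agree on {Unit, Reading} but differ on SensorID, so {Unit, Reading} → SensorID does not hold.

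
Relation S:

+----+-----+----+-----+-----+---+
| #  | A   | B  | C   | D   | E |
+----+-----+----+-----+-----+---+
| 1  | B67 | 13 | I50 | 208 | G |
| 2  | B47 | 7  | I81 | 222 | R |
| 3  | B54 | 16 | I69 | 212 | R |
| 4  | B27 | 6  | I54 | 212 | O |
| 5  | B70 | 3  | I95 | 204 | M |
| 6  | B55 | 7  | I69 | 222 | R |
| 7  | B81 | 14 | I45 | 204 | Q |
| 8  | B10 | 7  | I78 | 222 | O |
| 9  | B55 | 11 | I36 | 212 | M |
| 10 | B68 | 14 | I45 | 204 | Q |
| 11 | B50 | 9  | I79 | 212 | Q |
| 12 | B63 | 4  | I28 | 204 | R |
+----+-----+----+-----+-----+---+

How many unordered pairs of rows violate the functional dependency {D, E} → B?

0

(D=222, E=R): all 2 rows agree on B — 0 pairs.
(D=204, E=Q): all 2 rows agree on B — 0 pairs.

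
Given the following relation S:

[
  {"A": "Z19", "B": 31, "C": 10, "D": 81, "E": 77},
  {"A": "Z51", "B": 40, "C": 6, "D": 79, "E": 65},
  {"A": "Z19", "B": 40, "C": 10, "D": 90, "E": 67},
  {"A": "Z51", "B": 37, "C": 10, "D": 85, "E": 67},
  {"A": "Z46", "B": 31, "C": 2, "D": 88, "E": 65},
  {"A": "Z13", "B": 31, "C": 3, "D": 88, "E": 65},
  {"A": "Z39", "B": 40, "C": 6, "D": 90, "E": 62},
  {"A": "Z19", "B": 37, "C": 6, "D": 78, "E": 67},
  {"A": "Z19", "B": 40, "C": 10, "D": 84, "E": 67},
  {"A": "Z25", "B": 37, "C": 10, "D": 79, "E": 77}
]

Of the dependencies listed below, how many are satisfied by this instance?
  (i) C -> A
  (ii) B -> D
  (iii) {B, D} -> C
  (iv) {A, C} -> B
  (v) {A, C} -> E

(i) C -> A: C=10: 5 rows → A takes values {Z19, Z51, Z25} — violation; C=6: 3 rows → A takes values {Z51, Z39, Z19} — violation — fails.
(ii) B -> D: B=31: 3 rows → D takes values {81, 88} — violation; B=40: 4 rows → D takes values {79, 90, 84} — violation; B=37: 3 rows → D takes values {85, 78, 79} — violation — fails.
(iii) {B, D} -> C: (B=40, D=90): 2 rows → C takes values {10, 6} — violation; (B=31, D=88): 2 rows → C takes values {2, 3} — violation — fails.
(iv) {A, C} -> B: (A=Z19, C=10): 3 rows → B takes values {31, 40} — violation — fails.
(v) {A, C} -> E: (A=Z19, C=10): 3 rows → E takes values {77, 67} — violation — fails.
None of the 5 dependencies hold.

0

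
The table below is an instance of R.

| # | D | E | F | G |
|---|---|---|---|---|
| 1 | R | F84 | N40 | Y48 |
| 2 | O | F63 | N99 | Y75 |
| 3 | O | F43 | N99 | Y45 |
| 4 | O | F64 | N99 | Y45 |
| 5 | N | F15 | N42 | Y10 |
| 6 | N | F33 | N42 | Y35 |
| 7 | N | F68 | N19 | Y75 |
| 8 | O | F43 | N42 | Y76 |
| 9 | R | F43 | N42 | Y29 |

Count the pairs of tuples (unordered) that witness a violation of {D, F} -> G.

(D=O, F=N99): violating pairs (2,3), (2,4) — 2 pairs.
(D=N, F=N42): violating pairs (5,6) — 1 pair.

3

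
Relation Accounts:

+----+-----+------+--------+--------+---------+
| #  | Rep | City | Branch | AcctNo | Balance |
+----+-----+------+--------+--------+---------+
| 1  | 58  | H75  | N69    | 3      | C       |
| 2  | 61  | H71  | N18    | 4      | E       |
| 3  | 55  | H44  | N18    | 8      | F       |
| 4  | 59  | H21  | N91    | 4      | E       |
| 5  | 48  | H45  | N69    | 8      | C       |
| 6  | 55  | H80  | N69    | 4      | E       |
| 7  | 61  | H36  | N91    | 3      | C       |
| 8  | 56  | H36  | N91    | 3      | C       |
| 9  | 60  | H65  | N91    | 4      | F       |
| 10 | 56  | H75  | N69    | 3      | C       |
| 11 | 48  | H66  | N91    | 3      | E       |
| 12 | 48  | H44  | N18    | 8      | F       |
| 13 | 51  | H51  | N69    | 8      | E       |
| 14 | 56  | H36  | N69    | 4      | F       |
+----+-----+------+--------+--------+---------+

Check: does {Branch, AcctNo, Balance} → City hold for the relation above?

Yes

(Branch=N69, AcctNo=3, Balance=C): rows 1, 10 → City = H75, H75 ✓
(Branch=N18, AcctNo=4, Balance=E): row 2 → City = H71 ✓
(Branch=N18, AcctNo=8, Balance=F): rows 3, 12 → City = H44, H44 ✓
(Branch=N91, AcctNo=4, Balance=E): row 4 → City = H21 ✓
(Branch=N69, AcctNo=8, Balance=C): row 5 → City = H45 ✓
(Branch=N69, AcctNo=4, Balance=E): row 6 → City = H80 ✓
(Branch=N91, AcctNo=3, Balance=C): rows 7, 8 → City = H36, H36 ✓
(Branch=N91, AcctNo=4, Balance=F): row 9 → City = H65 ✓
(Branch=N91, AcctNo=3, Balance=E): row 11 → City = H66 ✓
(Branch=N69, AcctNo=8, Balance=E): row 13 → City = H51 ✓
(Branch=N69, AcctNo=4, Balance=F): row 14 → City = H36 ✓
Every {Branch, AcctNo, Balance} value is associated with a single City value, so {Branch, AcctNo, Balance} → City holds.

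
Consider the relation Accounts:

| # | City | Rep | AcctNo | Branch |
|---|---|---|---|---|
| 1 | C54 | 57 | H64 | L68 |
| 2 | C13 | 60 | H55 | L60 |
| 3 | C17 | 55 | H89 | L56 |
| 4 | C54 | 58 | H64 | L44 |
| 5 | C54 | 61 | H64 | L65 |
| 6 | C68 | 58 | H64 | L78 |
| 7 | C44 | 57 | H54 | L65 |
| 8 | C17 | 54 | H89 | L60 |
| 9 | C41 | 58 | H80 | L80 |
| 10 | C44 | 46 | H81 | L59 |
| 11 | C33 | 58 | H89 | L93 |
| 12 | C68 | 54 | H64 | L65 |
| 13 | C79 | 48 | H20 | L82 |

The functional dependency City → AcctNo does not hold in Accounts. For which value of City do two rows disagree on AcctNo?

City=C54: rows 1, 4, 5 → AcctNo = H64, H64, H64 ✓
City=C13: row 2 → AcctNo = H55 ✓
City=C17: rows 3, 8 → AcctNo = H89, H89 ✓
City=C68: rows 6, 12 → AcctNo = H64, H64 ✓
City=C44: rows 7, 10 → AcctNo takes values {H54, H81} — violation
City=C41: row 9 → AcctNo = H80 ✓
City=C33: row 11 → AcctNo = H89 ✓
City=C79: row 13 → AcctNo = H20 ✓
The only City value with inconsistent AcctNo is City=C44.

C44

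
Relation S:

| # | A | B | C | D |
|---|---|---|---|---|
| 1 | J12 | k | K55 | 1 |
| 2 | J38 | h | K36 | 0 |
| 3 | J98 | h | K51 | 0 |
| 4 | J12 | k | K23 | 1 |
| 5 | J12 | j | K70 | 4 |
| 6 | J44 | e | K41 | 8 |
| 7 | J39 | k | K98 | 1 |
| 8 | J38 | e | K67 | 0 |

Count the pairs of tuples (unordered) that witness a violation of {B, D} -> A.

3

(B=k, D=1): violating pairs (1,7), (4,7) — 2 pairs.
(B=h, D=0): violating pairs (2,3) — 1 pair.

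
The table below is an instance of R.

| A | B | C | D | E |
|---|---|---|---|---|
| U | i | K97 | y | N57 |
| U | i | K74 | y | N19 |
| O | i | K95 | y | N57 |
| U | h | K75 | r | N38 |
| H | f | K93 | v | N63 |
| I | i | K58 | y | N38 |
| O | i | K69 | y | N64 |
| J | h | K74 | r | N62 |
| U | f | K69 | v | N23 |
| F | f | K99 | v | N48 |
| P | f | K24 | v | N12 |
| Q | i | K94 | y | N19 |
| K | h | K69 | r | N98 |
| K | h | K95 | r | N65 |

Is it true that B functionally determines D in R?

B=i: 6 rows → D = y, y, y, y, y, y ✓
B=h: 4 rows → D = r, r, r, r ✓
B=f: 4 rows → D = v, v, v, v ✓
Every B value is associated with a single D value, so B → D holds.

Yes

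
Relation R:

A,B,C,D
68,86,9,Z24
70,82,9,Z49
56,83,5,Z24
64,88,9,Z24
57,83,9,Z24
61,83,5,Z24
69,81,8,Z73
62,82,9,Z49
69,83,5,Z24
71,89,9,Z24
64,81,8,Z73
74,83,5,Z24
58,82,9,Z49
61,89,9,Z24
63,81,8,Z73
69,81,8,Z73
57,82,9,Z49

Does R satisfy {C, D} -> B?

(C=9, D=Z24): 5 rows → B takes values {86, 88, 83, 89} — violation
(C=9, D=Z49): 4 rows → B = 82, 82, 82, 82 ✓
(C=5, D=Z24): 4 rows → B = 83, 83, 83, 83 ✓
(C=8, D=Z73): 4 rows → B = 81, 81, 81, 81 ✓
Two rows agree on {C, D} but differ on B, so {C, D} -> B does not hold.

No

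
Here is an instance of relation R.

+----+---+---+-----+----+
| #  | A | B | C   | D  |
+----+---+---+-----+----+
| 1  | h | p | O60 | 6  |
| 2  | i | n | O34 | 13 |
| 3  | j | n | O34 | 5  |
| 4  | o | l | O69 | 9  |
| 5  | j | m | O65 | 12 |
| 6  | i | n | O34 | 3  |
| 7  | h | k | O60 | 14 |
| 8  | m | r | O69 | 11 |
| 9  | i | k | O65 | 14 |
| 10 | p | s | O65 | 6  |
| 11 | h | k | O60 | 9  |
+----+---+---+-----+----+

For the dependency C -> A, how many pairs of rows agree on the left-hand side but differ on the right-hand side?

C=O60: all 3 rows agree on A — 0 pairs.
C=O34: violating pairs (2,3), (3,6) — 2 pairs.
C=O69: violating pairs (4,8) — 1 pair.
C=O65: violating pairs (5,9), (5,10), (9,10) — 3 pairs.

6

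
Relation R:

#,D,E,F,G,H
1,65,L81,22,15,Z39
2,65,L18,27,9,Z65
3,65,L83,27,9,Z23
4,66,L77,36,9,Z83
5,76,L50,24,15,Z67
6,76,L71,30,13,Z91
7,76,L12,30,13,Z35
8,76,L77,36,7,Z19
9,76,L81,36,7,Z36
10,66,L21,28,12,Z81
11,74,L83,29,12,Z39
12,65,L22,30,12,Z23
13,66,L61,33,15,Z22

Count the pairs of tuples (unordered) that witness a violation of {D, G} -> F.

(D=65, G=9): all 2 rows agree on F — 0 pairs.
(D=76, G=13): all 2 rows agree on F — 0 pairs.
(D=76, G=7): all 2 rows agree on F — 0 pairs.

0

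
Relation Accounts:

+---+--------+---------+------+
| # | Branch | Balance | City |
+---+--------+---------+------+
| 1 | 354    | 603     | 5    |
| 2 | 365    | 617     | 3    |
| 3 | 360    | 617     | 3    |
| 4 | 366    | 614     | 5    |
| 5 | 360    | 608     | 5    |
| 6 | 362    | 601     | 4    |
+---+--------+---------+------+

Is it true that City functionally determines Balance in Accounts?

City=5: rows 1, 4, 5 → Balance takes values {603, 614, 608} — violation
City=3: rows 2, 3 → Balance = 617, 617 ✓
City=4: row 6 → Balance = 601 ✓
Two rows agree on City but differ on Balance, so City -> Balance does not hold.

No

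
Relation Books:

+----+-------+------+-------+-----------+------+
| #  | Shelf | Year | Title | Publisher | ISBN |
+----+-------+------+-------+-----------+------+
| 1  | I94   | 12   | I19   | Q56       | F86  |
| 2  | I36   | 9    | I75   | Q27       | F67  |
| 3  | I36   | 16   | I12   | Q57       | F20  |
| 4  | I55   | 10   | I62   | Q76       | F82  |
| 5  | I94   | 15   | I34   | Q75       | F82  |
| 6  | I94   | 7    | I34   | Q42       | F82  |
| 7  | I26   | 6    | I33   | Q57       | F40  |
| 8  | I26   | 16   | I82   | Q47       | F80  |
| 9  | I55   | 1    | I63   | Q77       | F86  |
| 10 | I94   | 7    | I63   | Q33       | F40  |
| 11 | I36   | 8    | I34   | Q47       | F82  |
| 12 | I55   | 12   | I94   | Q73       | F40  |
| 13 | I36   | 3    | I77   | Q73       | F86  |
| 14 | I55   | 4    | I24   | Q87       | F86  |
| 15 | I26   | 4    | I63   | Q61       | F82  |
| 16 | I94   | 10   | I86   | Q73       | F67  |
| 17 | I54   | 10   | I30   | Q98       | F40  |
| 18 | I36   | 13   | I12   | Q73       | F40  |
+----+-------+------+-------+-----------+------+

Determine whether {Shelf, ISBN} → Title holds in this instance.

No

(Shelf=I94, ISBN=F86): row 1 → Title = I19 ✓
(Shelf=I36, ISBN=F67): row 2 → Title = I75 ✓
(Shelf=I36, ISBN=F20): row 3 → Title = I12 ✓
(Shelf=I55, ISBN=F82): row 4 → Title = I62 ✓
(Shelf=I94, ISBN=F82): rows 5, 6 → Title = I34, I34 ✓
(Shelf=I26, ISBN=F40): row 7 → Title = I33 ✓
(Shelf=I26, ISBN=F80): row 8 → Title = I82 ✓
(Shelf=I55, ISBN=F86): rows 9, 14 → Title takes values {I63, I24} — violation
(Shelf=I94, ISBN=F40): row 10 → Title = I63 ✓
(Shelf=I36, ISBN=F82): row 11 → Title = I34 ✓
(Shelf=I55, ISBN=F40): row 12 → Title = I94 ✓
(Shelf=I36, ISBN=F86): row 13 → Title = I77 ✓
(Shelf=I26, ISBN=F82): row 15 → Title = I63 ✓
(Shelf=I94, ISBN=F67): row 16 → Title = I86 ✓
(Shelf=I54, ISBN=F40): row 17 → Title = I30 ✓
(Shelf=I36, ISBN=F40): row 18 → Title = I12 ✓
Two rows agree on {Shelf, ISBN} but differ on Title, so {Shelf, ISBN} → Title does not hold.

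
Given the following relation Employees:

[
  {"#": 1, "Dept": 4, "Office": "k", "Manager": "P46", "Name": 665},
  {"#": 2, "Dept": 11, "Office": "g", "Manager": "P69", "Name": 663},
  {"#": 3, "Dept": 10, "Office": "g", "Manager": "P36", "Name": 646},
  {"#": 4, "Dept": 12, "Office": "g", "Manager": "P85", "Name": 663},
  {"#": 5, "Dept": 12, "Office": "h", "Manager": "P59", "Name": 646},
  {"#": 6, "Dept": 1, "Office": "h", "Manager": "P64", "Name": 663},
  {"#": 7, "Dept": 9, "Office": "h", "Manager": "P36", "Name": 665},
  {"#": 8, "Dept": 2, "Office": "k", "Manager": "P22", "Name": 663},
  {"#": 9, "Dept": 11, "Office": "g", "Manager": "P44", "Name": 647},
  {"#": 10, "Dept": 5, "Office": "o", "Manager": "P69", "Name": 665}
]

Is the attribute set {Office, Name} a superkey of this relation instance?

Rows 2 and 4 have the same {Office, Name} value (Office=g, Name=663) but are distinct tuples, so {Office, Name} does not determine every attribute — not a superkey.

No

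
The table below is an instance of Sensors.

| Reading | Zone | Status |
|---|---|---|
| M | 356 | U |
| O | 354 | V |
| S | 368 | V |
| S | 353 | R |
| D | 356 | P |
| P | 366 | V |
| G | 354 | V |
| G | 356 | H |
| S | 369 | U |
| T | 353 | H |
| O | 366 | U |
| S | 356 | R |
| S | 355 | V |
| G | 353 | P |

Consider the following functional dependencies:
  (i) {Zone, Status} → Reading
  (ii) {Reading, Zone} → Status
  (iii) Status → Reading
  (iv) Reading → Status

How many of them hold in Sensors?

1

(i) {Zone, Status} → Reading: (Zone=354, Status=V): 2 rows → Reading takes values {O, G} — violation — fails.
(ii) {Reading, Zone} → Status: every LHS value maps to a single RHS value — holds.
(iii) Status → Reading: Status=U: 3 rows → Reading takes values {M, S, O} — violation; Status=V: 5 rows → Reading takes values {O, S, P, G} — violation; Status=P: 2 rows → Reading takes values {D, G} — violation; Status=H: 2 rows → Reading takes values {G, T} — violation — fails.
(iv) Reading → Status: Reading=O: 2 rows → Status takes values {V, U} — violation; Reading=S: 5 rows → Status takes values {V, R, U} — violation; Reading=G: 3 rows → Status takes values {V, H, P} — violation — fails.
1 of the 4 dependencies holds.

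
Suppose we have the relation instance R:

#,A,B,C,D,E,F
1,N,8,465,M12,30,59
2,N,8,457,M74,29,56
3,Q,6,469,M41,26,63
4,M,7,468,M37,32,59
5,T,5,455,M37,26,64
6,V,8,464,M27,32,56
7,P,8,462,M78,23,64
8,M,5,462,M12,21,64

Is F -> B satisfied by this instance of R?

No

F=59: rows 1, 4 → B takes values {8, 7} — violation
F=56: rows 2, 6 → B = 8, 8 ✓
F=63: row 3 → B = 6 ✓
F=64: rows 5, 7, 8 → B takes values {5, 8} — violation
Two rows agree on F but differ on B, so F -> B does not hold.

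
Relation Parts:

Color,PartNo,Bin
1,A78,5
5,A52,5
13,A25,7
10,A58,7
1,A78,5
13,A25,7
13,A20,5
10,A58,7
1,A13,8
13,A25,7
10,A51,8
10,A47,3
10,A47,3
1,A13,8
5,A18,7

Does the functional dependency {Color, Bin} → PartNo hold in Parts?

Yes

(Color=1, Bin=5): 2 rows → PartNo = A78, A78 ✓
(Color=5, Bin=5): 1 row → PartNo = A52 ✓
(Color=13, Bin=7): 3 rows → PartNo = A25, A25, A25 ✓
(Color=10, Bin=7): 2 rows → PartNo = A58, A58 ✓
(Color=13, Bin=5): 1 row → PartNo = A20 ✓
(Color=1, Bin=8): 2 rows → PartNo = A13, A13 ✓
(Color=10, Bin=8): 1 row → PartNo = A51 ✓
(Color=10, Bin=3): 2 rows → PartNo = A47, A47 ✓
(Color=5, Bin=7): 1 row → PartNo = A18 ✓
Every {Color, Bin} value is associated with a single PartNo value, so {Color, Bin} → PartNo holds.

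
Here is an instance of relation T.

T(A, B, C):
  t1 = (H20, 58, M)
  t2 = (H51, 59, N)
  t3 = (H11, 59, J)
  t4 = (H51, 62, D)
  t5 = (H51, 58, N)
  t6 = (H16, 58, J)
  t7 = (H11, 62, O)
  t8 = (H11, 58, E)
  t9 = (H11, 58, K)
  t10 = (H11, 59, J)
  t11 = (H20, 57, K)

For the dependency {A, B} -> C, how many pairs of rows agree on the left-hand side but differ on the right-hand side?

1

(A=H11, B=59): all 2 rows agree on C — 0 pairs.
(A=H11, B=58): violating pairs (8,9) — 1 pair.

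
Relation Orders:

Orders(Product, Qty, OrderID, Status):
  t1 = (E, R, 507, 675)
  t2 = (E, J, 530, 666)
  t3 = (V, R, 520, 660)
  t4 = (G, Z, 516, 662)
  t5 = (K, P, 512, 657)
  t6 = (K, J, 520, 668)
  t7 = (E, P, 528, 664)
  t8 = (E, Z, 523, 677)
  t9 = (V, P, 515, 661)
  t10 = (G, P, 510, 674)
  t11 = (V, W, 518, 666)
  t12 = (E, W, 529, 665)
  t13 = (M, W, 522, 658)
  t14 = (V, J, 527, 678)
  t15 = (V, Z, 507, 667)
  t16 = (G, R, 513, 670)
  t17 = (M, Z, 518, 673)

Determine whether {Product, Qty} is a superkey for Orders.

All 17 rows have distinct {Product, Qty} values, so {Product, Qty} → (all attributes) holds and {Product, Qty} is a superkey.

Yes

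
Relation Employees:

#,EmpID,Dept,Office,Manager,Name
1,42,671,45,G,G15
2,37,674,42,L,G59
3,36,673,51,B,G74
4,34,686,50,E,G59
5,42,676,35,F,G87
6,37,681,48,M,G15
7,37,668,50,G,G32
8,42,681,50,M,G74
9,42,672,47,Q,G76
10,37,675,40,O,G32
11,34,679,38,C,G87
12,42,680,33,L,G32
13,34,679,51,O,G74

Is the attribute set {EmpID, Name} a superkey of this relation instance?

Rows 7 and 10 have the same {EmpID, Name} value (EmpID=37, Name=G32) but are distinct tuples, so {EmpID, Name} does not determine every attribute — not a superkey.

No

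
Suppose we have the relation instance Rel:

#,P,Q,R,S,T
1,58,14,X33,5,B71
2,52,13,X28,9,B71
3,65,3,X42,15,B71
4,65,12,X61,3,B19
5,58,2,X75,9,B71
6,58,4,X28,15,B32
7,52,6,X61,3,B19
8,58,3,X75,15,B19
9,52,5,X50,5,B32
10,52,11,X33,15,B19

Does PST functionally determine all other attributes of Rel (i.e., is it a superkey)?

Yes

All 10 rows have distinct PST values, so PST → (all attributes) holds and PST is a superkey.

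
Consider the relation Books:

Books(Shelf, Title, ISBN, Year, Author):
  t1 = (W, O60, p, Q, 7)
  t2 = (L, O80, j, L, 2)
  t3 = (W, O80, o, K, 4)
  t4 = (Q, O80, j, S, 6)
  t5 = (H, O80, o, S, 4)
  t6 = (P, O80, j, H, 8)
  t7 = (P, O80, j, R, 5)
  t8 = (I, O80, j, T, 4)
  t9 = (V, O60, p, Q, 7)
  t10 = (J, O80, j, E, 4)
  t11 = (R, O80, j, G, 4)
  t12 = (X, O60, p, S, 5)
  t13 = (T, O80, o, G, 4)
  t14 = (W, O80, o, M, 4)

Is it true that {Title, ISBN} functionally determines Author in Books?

No

(Title=O60, ISBN=p): rows 1, 9, 12 → Author takes values {7, 5} — violation
(Title=O80, ISBN=j): rows 2, 4, 6, 7, 8, 10, 11 → Author takes values {2, 6, 8, 5, 4} — violation
(Title=O80, ISBN=o): rows 3, 5, 13, 14 → Author = 4, 4, 4, 4 ✓
Two rows agree on {Title, ISBN} but differ on Author, so {Title, ISBN} → Author does not hold.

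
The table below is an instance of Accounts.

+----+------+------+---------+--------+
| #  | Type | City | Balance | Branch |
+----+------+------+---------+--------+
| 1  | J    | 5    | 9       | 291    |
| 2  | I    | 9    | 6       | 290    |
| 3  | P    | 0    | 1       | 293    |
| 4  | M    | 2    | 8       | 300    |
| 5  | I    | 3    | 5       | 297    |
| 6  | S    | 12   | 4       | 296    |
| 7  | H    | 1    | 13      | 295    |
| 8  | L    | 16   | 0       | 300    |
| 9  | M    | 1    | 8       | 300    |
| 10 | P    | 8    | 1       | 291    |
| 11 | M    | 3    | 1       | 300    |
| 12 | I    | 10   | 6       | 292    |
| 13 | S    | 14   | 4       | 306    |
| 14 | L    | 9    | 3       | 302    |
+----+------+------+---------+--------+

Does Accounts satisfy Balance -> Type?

No

Balance=9: row 1 → Type = J ✓
Balance=6: rows 2, 12 → Type = I, I ✓
Balance=1: rows 3, 10, 11 → Type takes values {P, M} — violation
Balance=8: rows 4, 9 → Type = M, M ✓
Balance=5: row 5 → Type = I ✓
Balance=4: rows 6, 13 → Type = S, S ✓
Balance=13: row 7 → Type = H ✓
Balance=0: row 8 → Type = L ✓
Balance=3: row 14 → Type = L ✓
Two rows agree on Balance but differ on Type, so Balance -> Type does not hold.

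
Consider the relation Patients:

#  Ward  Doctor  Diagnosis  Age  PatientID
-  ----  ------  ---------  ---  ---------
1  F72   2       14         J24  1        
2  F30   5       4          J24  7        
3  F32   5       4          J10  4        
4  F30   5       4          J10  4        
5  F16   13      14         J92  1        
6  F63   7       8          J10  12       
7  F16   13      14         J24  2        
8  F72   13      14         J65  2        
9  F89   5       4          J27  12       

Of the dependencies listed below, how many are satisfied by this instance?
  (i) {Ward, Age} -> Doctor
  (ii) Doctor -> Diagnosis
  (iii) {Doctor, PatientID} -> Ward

2

(i) {Ward, Age} -> Doctor: every LHS value maps to a single RHS value — holds.
(ii) Doctor -> Diagnosis: every LHS value maps to a single RHS value — holds.
(iii) {Doctor, PatientID} -> Ward: (Doctor=5, PatientID=4): rows 3, 4 → Ward takes values {F32, F30} — violation; (Doctor=13, PatientID=2): rows 7, 8 → Ward takes values {F16, F72} — violation — fails.
2 of the 3 dependencies hold.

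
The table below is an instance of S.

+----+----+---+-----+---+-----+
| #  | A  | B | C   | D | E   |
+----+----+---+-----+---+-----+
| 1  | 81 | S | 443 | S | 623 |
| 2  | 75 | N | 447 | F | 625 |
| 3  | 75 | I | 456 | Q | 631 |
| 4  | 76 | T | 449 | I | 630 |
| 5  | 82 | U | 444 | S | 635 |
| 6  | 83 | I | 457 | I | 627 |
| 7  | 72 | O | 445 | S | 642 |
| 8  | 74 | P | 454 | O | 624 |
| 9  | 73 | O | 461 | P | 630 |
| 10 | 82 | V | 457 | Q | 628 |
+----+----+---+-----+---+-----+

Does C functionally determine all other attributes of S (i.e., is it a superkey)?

Rows 6 and 10 have the same C value C=457 but are distinct tuples, so C does not determine every attribute — not a superkey.

No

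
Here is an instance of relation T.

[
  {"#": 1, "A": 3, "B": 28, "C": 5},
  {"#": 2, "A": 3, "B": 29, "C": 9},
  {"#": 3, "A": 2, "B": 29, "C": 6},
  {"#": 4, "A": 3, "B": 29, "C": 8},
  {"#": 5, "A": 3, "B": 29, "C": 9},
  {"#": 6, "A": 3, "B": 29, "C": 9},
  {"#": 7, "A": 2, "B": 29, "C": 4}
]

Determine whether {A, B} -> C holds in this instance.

(A=3, B=28): row 1 → C = 5 ✓
(A=3, B=29): rows 2, 4, 5, 6 → C takes values {9, 8} — violation
(A=2, B=29): rows 3, 7 → C takes values {6, 4} — violation
Two rows agree on {A, B} but differ on C, so {A, B} -> C does not hold.

No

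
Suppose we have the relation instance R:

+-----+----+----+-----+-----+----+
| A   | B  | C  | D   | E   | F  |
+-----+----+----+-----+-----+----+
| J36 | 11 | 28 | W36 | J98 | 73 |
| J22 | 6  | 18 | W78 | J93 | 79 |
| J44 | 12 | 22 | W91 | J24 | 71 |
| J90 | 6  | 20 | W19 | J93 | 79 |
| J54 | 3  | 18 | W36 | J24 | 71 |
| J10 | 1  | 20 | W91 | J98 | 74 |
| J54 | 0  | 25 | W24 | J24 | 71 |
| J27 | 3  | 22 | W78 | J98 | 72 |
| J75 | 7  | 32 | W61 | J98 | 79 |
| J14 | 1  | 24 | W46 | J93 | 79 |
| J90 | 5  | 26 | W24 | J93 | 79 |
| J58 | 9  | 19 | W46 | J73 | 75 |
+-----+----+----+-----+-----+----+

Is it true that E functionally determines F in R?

No

E=J98: 4 rows → F takes values {73, 74, 72, 79} — violation
E=J93: 4 rows → F = 79, 79, 79, 79 ✓
E=J24: 3 rows → F = 71, 71, 71 ✓
E=J73: 1 row → F = 75 ✓
Two rows agree on E but differ on F, so E -> F does not hold.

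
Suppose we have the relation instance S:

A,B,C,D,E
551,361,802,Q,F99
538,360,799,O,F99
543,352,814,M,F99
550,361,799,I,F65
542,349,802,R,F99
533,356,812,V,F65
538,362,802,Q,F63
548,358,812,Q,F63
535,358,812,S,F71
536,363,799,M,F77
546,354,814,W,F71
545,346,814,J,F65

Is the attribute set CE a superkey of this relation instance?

Two distinct rows share (C=802, E=F99), so CE does not determine every attribute — not a superkey.

No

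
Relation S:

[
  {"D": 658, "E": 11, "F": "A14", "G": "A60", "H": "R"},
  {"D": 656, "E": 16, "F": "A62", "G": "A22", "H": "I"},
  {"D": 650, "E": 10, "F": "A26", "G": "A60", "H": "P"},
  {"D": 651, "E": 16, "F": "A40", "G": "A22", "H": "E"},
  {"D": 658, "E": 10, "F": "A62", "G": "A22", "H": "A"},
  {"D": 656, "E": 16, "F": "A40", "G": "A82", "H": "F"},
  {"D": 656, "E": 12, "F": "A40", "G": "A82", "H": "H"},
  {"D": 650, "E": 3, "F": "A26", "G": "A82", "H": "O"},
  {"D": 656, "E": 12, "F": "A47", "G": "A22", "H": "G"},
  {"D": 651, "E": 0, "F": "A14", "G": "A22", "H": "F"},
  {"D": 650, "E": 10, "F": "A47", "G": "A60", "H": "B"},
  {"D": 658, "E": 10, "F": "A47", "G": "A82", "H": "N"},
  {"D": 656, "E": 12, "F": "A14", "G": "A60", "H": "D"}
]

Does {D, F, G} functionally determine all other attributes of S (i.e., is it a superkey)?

Two distinct rows share (D=656, F=A40, G=A82), so {D, F, G} does not determine every attribute — not a superkey.

No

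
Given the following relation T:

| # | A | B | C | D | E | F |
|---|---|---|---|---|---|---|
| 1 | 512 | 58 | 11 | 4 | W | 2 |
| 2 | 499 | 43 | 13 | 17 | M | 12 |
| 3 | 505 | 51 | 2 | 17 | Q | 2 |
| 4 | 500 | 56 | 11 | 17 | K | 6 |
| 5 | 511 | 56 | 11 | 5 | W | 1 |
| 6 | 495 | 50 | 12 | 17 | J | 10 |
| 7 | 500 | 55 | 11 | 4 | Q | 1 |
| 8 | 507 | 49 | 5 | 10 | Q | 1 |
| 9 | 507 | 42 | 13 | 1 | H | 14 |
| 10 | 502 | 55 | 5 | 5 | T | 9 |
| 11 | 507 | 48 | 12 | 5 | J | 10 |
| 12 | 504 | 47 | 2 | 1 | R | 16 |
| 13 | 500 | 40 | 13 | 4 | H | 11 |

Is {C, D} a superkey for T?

Rows 1 and 7 have the same {C, D} value (C=11, D=4) but are distinct tuples, so {C, D} does not determine every attribute — not a superkey.

No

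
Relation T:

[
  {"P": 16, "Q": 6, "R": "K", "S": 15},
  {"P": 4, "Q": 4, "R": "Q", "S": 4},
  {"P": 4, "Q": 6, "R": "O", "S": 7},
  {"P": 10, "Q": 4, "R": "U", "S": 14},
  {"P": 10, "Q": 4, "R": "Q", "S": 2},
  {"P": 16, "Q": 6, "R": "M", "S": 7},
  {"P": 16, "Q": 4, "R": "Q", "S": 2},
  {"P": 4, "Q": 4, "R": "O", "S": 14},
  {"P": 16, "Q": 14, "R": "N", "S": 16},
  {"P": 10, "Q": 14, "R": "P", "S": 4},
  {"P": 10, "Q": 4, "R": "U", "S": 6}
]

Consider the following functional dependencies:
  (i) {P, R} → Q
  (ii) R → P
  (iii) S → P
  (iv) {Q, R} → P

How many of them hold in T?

(i) {P, R} → Q: (P=4, R=O): 2 rows → Q takes values {6, 4} — violation — fails.
(ii) R → P: R=Q: 3 rows → P takes values {4, 10, 16} — violation — fails.
(iii) S → P: S=4: 2 rows → P takes values {4, 10} — violation; S=7: 2 rows → P takes values {4, 16} — violation; S=14: 2 rows → P takes values {10, 4} — violation; S=2: 2 rows → P takes values {10, 16} — violation — fails.
(iv) {Q, R} → P: (Q=4, R=Q): 3 rows → P takes values {4, 10, 16} — violation — fails.
None of the 4 dependencies hold.

0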